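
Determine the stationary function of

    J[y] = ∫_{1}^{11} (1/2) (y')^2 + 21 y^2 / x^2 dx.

The Lagrangian is L = (1/2) (y')^2 + 21 y^2 / x^2.
Compute ∂L/∂y = 42y/x^2, ∂L/∂y' = y'.
The Euler-Lagrange equation d/dx(∂L/∂y') − ∂L/∂y = 0 reduces to
    y'' − 42/x^2 · y = 0  (x > 0).
Its general solution is
    y(x) = A x^7 + B x^(-6),
with A, B fixed by the endpoint conditions.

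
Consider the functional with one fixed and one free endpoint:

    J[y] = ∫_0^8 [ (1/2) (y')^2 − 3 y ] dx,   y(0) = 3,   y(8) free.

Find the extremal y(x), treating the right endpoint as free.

The Lagrangian L = (1/2) (y')^2 − 3 y gives
    ∂L/∂y = −3,   ∂L/∂y' = y'.
Euler-Lagrange: d/dx(y') − (−3) = 0, i.e. y'' + 3 = 0, so
    y(x) = −(3/2) x^2 + C1 x + C2.
Fixed left endpoint y(0) = 3 ⇒ C2 = 3.
The right endpoint x = 8 is free, so the natural (transversality) condition is ∂L/∂y' |_{x=8} = 0, i.e. y'(8) = 0.
Compute y'(x) = −3 x + C1, so y'(8) = −24 + C1 = 0 ⇒ C1 = 24.
Therefore the extremal is
    y(x) = −(3/2) x^2 + 24 x + 3.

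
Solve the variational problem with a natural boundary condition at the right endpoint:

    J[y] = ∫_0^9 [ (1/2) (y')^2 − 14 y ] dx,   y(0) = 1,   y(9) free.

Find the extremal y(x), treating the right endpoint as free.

The Lagrangian L = (1/2) (y')^2 − 14 y gives
    ∂L/∂y = −14,   ∂L/∂y' = y'.
Euler-Lagrange: d/dx(y') − (−14) = 0, i.e. y'' + 14 = 0, so
    y(x) = −(14/2) x^2 + C1 x + C2.
Fixed left endpoint y(0) = 1 ⇒ C2 = 1.
The right endpoint x = 9 is free, so the natural (transversality) condition is ∂L/∂y' |_{x=9} = 0, i.e. y'(9) = 0.
Compute y'(x) = −14 x + C1, so y'(9) = −126 + C1 = 0 ⇒ C1 = 126.
Therefore the extremal is
    y(x) = −7 x^2 + 126 x + 1.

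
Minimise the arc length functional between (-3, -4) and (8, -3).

Arc-length functional: J[y] = ∫ sqrt(1 + (y')^2) dx.
Lagrangian L = sqrt(1 + (y')^2) has no explicit y dependence, so ∂L/∂y = 0 and the Euler-Lagrange equation gives
    d/dx( y' / sqrt(1 + (y')^2) ) = 0  ⇒  y' / sqrt(1 + (y')^2) = const.
Hence y' is constant, so y(x) is affine.
Fitting the endpoints (-3, -4) and (8, -3):
    slope m = ((-3) − (-4)) / (8 − (-3)) = 1/11,
    intercept c = (-4) − m·(-3) = -41/11.
Extremal: y(x) = (1/11) x - 41/11.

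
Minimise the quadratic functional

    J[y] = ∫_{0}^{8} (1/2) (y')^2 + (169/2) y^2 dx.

The Lagrangian is L = (1/2) (y')^2 + (169/2) y^2.
Compute ∂L/∂y = 169y, ∂L/∂y' = y'.
The Euler-Lagrange equation d/dx(∂L/∂y') − ∂L/∂y = 0 reduces to
    y'' − 169 y = 0.
Its general solution is
    y(x) = A e^(13x) + B e^(−13x),
with A, B fixed by the endpoint conditions.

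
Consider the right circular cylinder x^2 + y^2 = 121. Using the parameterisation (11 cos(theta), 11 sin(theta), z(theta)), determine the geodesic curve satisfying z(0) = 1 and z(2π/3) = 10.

Parameterise the cylinder of radius R = 11 as
    r(θ) = (11 cos θ, 11 sin θ, z(θ)).
The arc-length element is
    ds = sqrt(121 + (dz/dθ)^2) dθ,
so the Lagrangian is L = sqrt(121 + z'^2).
L depends on z' only, not on z or θ, so ∂L/∂z = 0 and
    ∂L/∂z' = z' / sqrt(121 + z'^2).
The Euler-Lagrange equation gives
    d/dθ( z' / sqrt(121 + z'^2) ) = 0,
so z' is constant. Integrating once:
    z(θ) = a θ + b,
a helix on the cylinder (a straight line when the cylinder is unrolled). The constants a, b are determined by the endpoint conditions.
With endpoint conditions z(0) = 1 and z(2π/3) = 10: from z(0) = b we get b = 1, and a·2π/3 + 1 = 10 gives a = 27/(2π), so
    z(θ) = (27/(2π)) θ + 1.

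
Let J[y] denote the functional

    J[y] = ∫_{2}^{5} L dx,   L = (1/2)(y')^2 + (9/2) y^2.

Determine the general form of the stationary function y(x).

The Lagrangian is L = (1/2)(y')^2 + (9/2) y^2.
∂L/∂y = 9y.
∂L/∂y' = y'.
The Euler-Lagrange equation d/dx(∂L/∂y') − ∂L/∂y = 0 becomes:
    y'' - 9 y = 0
General solution: y(x) = A e^(3x) + B e^(-3x), where A and B are arbitrary constants fixed by the endpoint conditions.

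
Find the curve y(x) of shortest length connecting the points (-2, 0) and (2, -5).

Arc-length functional: J[y] = ∫ sqrt(1 + (y')^2) dx.
Lagrangian L = sqrt(1 + (y')^2) has no explicit y dependence, so ∂L/∂y = 0 and the Euler-Lagrange equation gives
    d/dx( y' / sqrt(1 + (y')^2) ) = 0  ⇒  y' / sqrt(1 + (y')^2) = const.
Hence y' is constant, so y(x) is affine.
Fitting the endpoints (-2, 0) and (2, -5):
    slope m = ((-5) − 0) / (2 − (-2)) = -5/4,
    intercept c = 0 − m·(-2) = -5/2.
Extremal: y(x) = (-5/4) x - 5/2.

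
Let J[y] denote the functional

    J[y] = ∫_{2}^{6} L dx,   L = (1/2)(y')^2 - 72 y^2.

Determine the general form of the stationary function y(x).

The Lagrangian is L = (1/2)(y')^2 - 72 y^2.
∂L/∂y = -144y.
∂L/∂y' = y'.
The Euler-Lagrange equation d/dx(∂L/∂y') − ∂L/∂y = 0 becomes:
    y'' + 144 y = 0
General solution: y(x) = A sin(12x) + B cos(12x), where A and B are arbitrary constants fixed by the endpoint conditions.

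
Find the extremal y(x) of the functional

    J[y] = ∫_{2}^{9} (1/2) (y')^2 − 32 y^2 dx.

The Lagrangian is L = (1/2) (y')^2 − 32 y^2.
Compute ∂L/∂y = -64y, ∂L/∂y' = y'.
The Euler-Lagrange equation d/dx(∂L/∂y') − ∂L/∂y = 0 reduces to
    y'' + 64 y = 0.
Its general solution is
    y(x) = A sin(8x) + B cos(8x),
with A, B fixed by the endpoint conditions.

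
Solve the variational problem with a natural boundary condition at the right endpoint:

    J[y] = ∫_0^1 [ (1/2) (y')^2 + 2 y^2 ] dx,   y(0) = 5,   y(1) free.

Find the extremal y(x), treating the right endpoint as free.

The Lagrangian L = (1/2) (y')^2 + 2 y^2 gives
    ∂L/∂y = 4 y,   ∂L/∂y' = y'.
Euler-Lagrange: y'' − 4 y = 0.
With k = 2, the general solution is
    y(x) = A cosh(2 x) + B sinh(2 x).
Fixed left endpoint y(0) = 5 ⇒ A = 5.
The right endpoint x = 1 is free, so the natural (transversality) condition is ∂L/∂y' |_{x=1} = 0, i.e. y'(1) = 0.
Compute y'(x) = A k sinh(k x) + B k cosh(k x), so
    y'(1) = A k sinh(k·1) + B k cosh(k·1) = 0
    ⇒ B = −A tanh(k·1) = − 5 tanh(2·1).
Therefore the extremal is
    y(x) = 5 cosh(2 x) − 5 tanh(2·1) sinh(2 x).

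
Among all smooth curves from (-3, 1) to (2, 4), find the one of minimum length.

Arc-length functional: J[y] = ∫ sqrt(1 + (y')^2) dx.
Lagrangian L = sqrt(1 + (y')^2) has no explicit y dependence, so ∂L/∂y = 0 and the Euler-Lagrange equation gives
    d/dx( y' / sqrt(1 + (y')^2) ) = 0  ⇒  y' / sqrt(1 + (y')^2) = const.
Hence y' is constant, so y(x) is affine.
Fitting the endpoints (-3, 1) and (2, 4):
    slope m = (4 − 1) / (2 − (-3)) = 3/5,
    intercept c = 1 − m·(-3) = 14/5.
Extremal: y(x) = (3/5) x + 14/5.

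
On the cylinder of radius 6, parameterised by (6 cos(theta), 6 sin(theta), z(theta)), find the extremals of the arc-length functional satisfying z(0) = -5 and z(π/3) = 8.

Parameterise the cylinder of radius R = 6 as
    r(θ) = (6 cos θ, 6 sin θ, z(θ)).
The arc-length element is
    ds = sqrt(36 + (dz/dθ)^2) dθ,
so the Lagrangian is L = sqrt(36 + z'^2).
L depends on z' only, not on z or θ, so ∂L/∂z = 0 and
    ∂L/∂z' = z' / sqrt(36 + z'^2).
The Euler-Lagrange equation gives
    d/dθ( z' / sqrt(36 + z'^2) ) = 0,
so z' is constant. Integrating once:
    z(θ) = a θ + b,
a helix on the cylinder (a straight line when the cylinder is unrolled). The constants a, b are determined by the endpoint conditions.
With endpoint conditions z(0) = -5 and z(π/3) = 8: from z(0) = b we get b = -5, and a·π/3 + -5 = 8 gives a = 39/π, so
    z(θ) = (39/π) θ − 5.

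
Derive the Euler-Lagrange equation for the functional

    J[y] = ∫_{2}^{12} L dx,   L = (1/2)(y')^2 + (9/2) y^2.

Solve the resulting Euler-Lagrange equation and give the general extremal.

The Lagrangian is L = (1/2)(y')^2 + (9/2) y^2.
∂L/∂y = 9y.
∂L/∂y' = y'.
The Euler-Lagrange equation d/dx(∂L/∂y') − ∂L/∂y = 0 becomes:
    y'' - 9 y = 0
General solution: y(x) = A e^(3x) + B e^(-3x), where A and B are arbitrary constants fixed by the endpoint conditions.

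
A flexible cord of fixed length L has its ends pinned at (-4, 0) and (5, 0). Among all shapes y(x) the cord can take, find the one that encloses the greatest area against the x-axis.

Set up the augmented Lagrangian using a multiplier λ for the length constraint:
    F(y, y') = y − λ sqrt(1 + y'^2).
F has no explicit x dependence, so the Beltrami identity yields a first integral
    F − y' ∂F/∂y' = C.
Compute ∂F/∂y' = −λ y' / sqrt(1 + y'^2). Then
    y − λ sqrt(1 + y'^2) + λ y'^2 / sqrt(1 + y'^2) = C
    ⇒  y − λ / sqrt(1 + y'^2) = C.
Solving for y' and integrating gives
    (x − a)^2 + (y − b)^2 = λ^2,
a circular arc of radius λ. The constants a, b are determined by the endpoint conditions y(-4) = y(5) = 0, and λ is fixed implicitly by the length constraint
    ∫_{-4}^{5} sqrt(1 + y'^2) dx = L.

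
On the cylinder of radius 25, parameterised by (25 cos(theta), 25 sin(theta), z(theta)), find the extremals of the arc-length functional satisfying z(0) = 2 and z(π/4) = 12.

Parameterise the cylinder of radius R = 25 as
    r(θ) = (25 cos θ, 25 sin θ, z(θ)).
The arc-length element is
    ds = sqrt(625 + (dz/dθ)^2) dθ,
so the Lagrangian is L = sqrt(625 + z'^2).
L depends on z' only, not on z or θ, so ∂L/∂z = 0 and
    ∂L/∂z' = z' / sqrt(625 + z'^2).
The Euler-Lagrange equation gives
    d/dθ( z' / sqrt(625 + z'^2) ) = 0,
so z' is constant. Integrating once:
    z(θ) = a θ + b,
a helix on the cylinder (a straight line when the cylinder is unrolled). The constants a, b are determined by the endpoint conditions.
With endpoint conditions z(0) = 2 and z(π/4) = 12: from z(0) = b we get b = 2, and a·π/4 + 2 = 12 gives a = 40/π, so
    z(θ) = (40/π) θ + 2.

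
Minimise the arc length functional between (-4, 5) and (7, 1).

Arc-length functional: J[y] = ∫ sqrt(1 + (y')^2) dx.
Lagrangian L = sqrt(1 + (y')^2) has no explicit y dependence, so ∂L/∂y = 0 and the Euler-Lagrange equation gives
    d/dx( y' / sqrt(1 + (y')^2) ) = 0  ⇒  y' / sqrt(1 + (y')^2) = const.
Hence y' is constant, so y(x) is affine.
Fitting the endpoints (-4, 5) and (7, 1):
    slope m = (1 − 5) / (7 − (-4)) = -4/11,
    intercept c = 5 − m·(-4) = 39/11.
Extremal: y(x) = (-4/11) x + 39/11.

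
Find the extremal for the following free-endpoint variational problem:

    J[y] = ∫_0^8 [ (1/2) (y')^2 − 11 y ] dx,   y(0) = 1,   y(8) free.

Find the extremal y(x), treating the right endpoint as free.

The Lagrangian L = (1/2) (y')^2 − 11 y gives
    ∂L/∂y = −11,   ∂L/∂y' = y'.
Euler-Lagrange: d/dx(y') − (−11) = 0, i.e. y'' + 11 = 0, so
    y(x) = −(11/2) x^2 + C1 x + C2.
Fixed left endpoint y(0) = 1 ⇒ C2 = 1.
The right endpoint x = 8 is free, so the natural (transversality) condition is ∂L/∂y' |_{x=8} = 0, i.e. y'(8) = 0.
Compute y'(x) = −11 x + C1, so y'(8) = −88 + C1 = 0 ⇒ C1 = 88.
Therefore the extremal is
    y(x) = −(11/2) x^2 + 88 x + 1.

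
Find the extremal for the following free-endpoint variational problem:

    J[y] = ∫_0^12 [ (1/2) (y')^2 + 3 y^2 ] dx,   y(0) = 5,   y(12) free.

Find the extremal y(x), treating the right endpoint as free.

The Lagrangian L = (1/2) (y')^2 + 3 y^2 gives
    ∂L/∂y = 6 y,   ∂L/∂y' = y'.
Euler-Lagrange: y'' − 6 y = 0.
With k = sqrt(6), the general solution is
    y(x) = A cosh(sqrt(6) x) + B sinh(sqrt(6) x).
Fixed left endpoint y(0) = 5 ⇒ A = 5.
The right endpoint x = 12 is free, so the natural (transversality) condition is ∂L/∂y' |_{x=12} = 0, i.e. y'(12) = 0.
Compute y'(x) = A k sinh(k x) + B k cosh(k x), so
    y'(12) = A k sinh(k·12) + B k cosh(k·12) = 0
    ⇒ B = −A tanh(k·12) = − 5 tanh(sqrt(6)·12).
Therefore the extremal is
    y(x) = 5 cosh(sqrt(6) x) − 5 tanh(sqrt(6)·12) sinh(sqrt(6) x).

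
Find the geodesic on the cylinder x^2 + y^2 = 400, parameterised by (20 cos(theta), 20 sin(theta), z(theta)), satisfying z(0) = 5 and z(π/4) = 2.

Parameterise the cylinder of radius R = 20 as
    r(θ) = (20 cos θ, 20 sin θ, z(θ)).
The arc-length element is
    ds = sqrt(400 + (dz/dθ)^2) dθ,
so the Lagrangian is L = sqrt(400 + z'^2).
L depends on z' only, not on z or θ, so ∂L/∂z = 0 and
    ∂L/∂z' = z' / sqrt(400 + z'^2).
The Euler-Lagrange equation gives
    d/dθ( z' / sqrt(400 + z'^2) ) = 0,
so z' is constant. Integrating once:
    z(θ) = a θ + b,
a helix on the cylinder (a straight line when the cylinder is unrolled). The constants a, b are determined by the endpoint conditions.
With endpoint conditions z(0) = 5 and z(π/4) = 2: from z(0) = b we get b = 5, and a·π/4 + 5 = 2 gives a = -12/π, so
    z(θ) = (-12/π) θ + 5.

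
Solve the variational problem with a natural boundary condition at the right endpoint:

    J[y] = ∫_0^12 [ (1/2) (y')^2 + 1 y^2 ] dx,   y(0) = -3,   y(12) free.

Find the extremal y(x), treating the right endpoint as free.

The Lagrangian L = (1/2) (y')^2 + 1 y^2 gives
    ∂L/∂y = 2 y,   ∂L/∂y' = y'.
Euler-Lagrange: y'' − 2 y = 0.
With k = sqrt(2), the general solution is
    y(x) = A cosh(sqrt(2) x) + B sinh(sqrt(2) x).
Fixed left endpoint y(0) = -3 ⇒ A = -3.
The right endpoint x = 12 is free, so the natural (transversality) condition is ∂L/∂y' |_{x=12} = 0, i.e. y'(12) = 0.
Compute y'(x) = A k sinh(k x) + B k cosh(k x), so
    y'(12) = A k sinh(k·12) + B k cosh(k·12) = 0
    ⇒ B = −A tanh(k·12) = 3 tanh(sqrt(2)·12).
Therefore the extremal is
    y(x) = −3 cosh(sqrt(2) x) + 3 tanh(sqrt(2)·12) sinh(sqrt(2) x).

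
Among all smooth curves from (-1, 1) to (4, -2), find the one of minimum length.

Arc-length functional: J[y] = ∫ sqrt(1 + (y')^2) dx.
Lagrangian L = sqrt(1 + (y')^2) has no explicit y dependence, so ∂L/∂y = 0 and the Euler-Lagrange equation gives
    d/dx( y' / sqrt(1 + (y')^2) ) = 0  ⇒  y' / sqrt(1 + (y')^2) = const.
Hence y' is constant, so y(x) is affine.
Fitting the endpoints (-1, 1) and (4, -2):
    slope m = ((-2) − 1) / (4 − (-1)) = -3/5,
    intercept c = 1 − m·(-1) = 2/5.
Extremal: y(x) = (-3/5) x + 2/5.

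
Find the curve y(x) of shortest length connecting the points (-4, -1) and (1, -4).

Arc-length functional: J[y] = ∫ sqrt(1 + (y')^2) dx.
Lagrangian L = sqrt(1 + (y')^2) has no explicit y dependence, so ∂L/∂y = 0 and the Euler-Lagrange equation gives
    d/dx( y' / sqrt(1 + (y')^2) ) = 0  ⇒  y' / sqrt(1 + (y')^2) = const.
Hence y' is constant, so y(x) is affine.
Fitting the endpoints (-4, -1) and (1, -4):
    slope m = ((-4) − (-1)) / (1 − (-4)) = -3/5,
    intercept c = (-1) − m·(-4) = -17/5.
Extremal: y(x) = (-3/5) x - 17/5.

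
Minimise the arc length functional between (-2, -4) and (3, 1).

Arc-length functional: J[y] = ∫ sqrt(1 + (y')^2) dx.
Lagrangian L = sqrt(1 + (y')^2) has no explicit y dependence, so ∂L/∂y = 0 and the Euler-Lagrange equation gives
    d/dx( y' / sqrt(1 + (y')^2) ) = 0  ⇒  y' / sqrt(1 + (y')^2) = const.
Hence y' is constant, so y(x) is affine.
Fitting the endpoints (-2, -4) and (3, 1):
    slope m = (1 − (-4)) / (3 − (-2)) = 1,
    intercept c = (-4) − m·(-2) = -2.
Extremal: y(x) = x - 2.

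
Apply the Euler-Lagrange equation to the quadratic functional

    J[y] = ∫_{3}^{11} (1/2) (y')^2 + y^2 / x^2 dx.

The Lagrangian is L = (1/2) (y')^2 + y^2 / x^2.
Compute ∂L/∂y = 2y/x^2, ∂L/∂y' = y'.
The Euler-Lagrange equation d/dx(∂L/∂y') − ∂L/∂y = 0 reduces to
    y'' − 2/x^2 · y = 0  (x > 0).
Its general solution is
    y(x) = A x^2 + B / x,
with A, B fixed by the endpoint conditions.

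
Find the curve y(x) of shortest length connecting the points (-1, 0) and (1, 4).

Arc-length functional: J[y] = ∫ sqrt(1 + (y')^2) dx.
Lagrangian L = sqrt(1 + (y')^2) has no explicit y dependence, so ∂L/∂y = 0 and the Euler-Lagrange equation gives
    d/dx( y' / sqrt(1 + (y')^2) ) = 0  ⇒  y' / sqrt(1 + (y')^2) = const.
Hence y' is constant, so y(x) is affine.
Fitting the endpoints (-1, 0) and (1, 4):
    slope m = (4 − 0) / (1 − (-1)) = 2,
    intercept c = 0 − m·(-1) = 2.
Extremal: y(x) = 2 x + 2.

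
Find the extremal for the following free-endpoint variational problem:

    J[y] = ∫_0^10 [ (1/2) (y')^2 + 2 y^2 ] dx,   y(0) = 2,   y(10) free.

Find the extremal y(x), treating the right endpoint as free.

The Lagrangian L = (1/2) (y')^2 + 2 y^2 gives
    ∂L/∂y = 4 y,   ∂L/∂y' = y'.
Euler-Lagrange: y'' − 4 y = 0.
With k = 2, the general solution is
    y(x) = A cosh(2 x) + B sinh(2 x).
Fixed left endpoint y(0) = 2 ⇒ A = 2.
The right endpoint x = 10 is free, so the natural (transversality) condition is ∂L/∂y' |_{x=10} = 0, i.e. y'(10) = 0.
Compute y'(x) = A k sinh(k x) + B k cosh(k x), so
    y'(10) = A k sinh(k·10) + B k cosh(k·10) = 0
    ⇒ B = −A tanh(k·10) = − 2 tanh(2·10).
Therefore the extremal is
    y(x) = 2 cosh(2 x) − 2 tanh(2·10) sinh(2 x).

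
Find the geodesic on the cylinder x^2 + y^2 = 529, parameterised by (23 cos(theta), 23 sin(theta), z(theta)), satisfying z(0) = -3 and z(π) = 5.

Parameterise the cylinder of radius R = 23 as
    r(θ) = (23 cos θ, 23 sin θ, z(θ)).
The arc-length element is
    ds = sqrt(529 + (dz/dθ)^2) dθ,
so the Lagrangian is L = sqrt(529 + z'^2).
L depends on z' only, not on z or θ, so ∂L/∂z = 0 and
    ∂L/∂z' = z' / sqrt(529 + z'^2).
The Euler-Lagrange equation gives
    d/dθ( z' / sqrt(529 + z'^2) ) = 0,
so z' is constant. Integrating once:
    z(θ) = a θ + b,
a helix on the cylinder (a straight line when the cylinder is unrolled). The constants a, b are determined by the endpoint conditions.
With endpoint conditions z(0) = -3 and z(π) = 5: from z(0) = b we get b = -3, and a·π + -3 = 5 gives a = 8/π, so
    z(θ) = (8/π) θ − 3.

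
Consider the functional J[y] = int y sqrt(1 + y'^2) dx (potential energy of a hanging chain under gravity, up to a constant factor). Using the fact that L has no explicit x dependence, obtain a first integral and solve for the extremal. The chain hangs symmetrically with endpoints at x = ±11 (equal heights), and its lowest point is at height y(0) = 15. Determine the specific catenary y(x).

The Lagrangian L(y, y') = y sqrt(1 + y'^2) has no explicit x dependence, so the Beltrami identity applies:
    L − y' ∂L/∂y' = C.
Compute ∂L/∂y' = y · y' / sqrt(1 + y'^2). Then
    L − y' ∂L/∂y'
    = y sqrt(1 + y'^2) − y · y'^2 / sqrt(1 + y'^2)
    = y (1 + y'^2 − y'^2) / sqrt(1 + y'^2)
    = y / sqrt(1 + y'^2) = C.
Squaring gives y^2 = C^2 (1 + y'^2), i.e.
    y'^2 = y^2 / C^2 − 1.
Separating variables,
    dy / sqrt(y^2 − C^2) = dx / C,
and integrating gives arccosh(y / C) = (x − a)/C, so
    y(x) = C cosh((x − a)/C),
the catenary. The constants C and a are fixed by the two endpoint conditions (and, for the hanging-chain problem, the length constraint selects C).
Now fit the given data. The endpoints x = ±11 are symmetric at equal height, so the catenary is even about its minimum: a = 0 and y(x) = C cosh(x/C). The lowest point is y(0) = C cosh(0) = C, and we are told y(0) = 15, so C = 15. Therefore
    y(x) = 15 cosh(x/15),
and at the endpoints
    y(±11) = 15 cosh(11/15).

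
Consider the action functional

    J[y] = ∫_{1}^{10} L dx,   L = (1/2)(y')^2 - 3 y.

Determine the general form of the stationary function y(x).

The Lagrangian is L = (1/2)(y')^2 - 3 y.
∂L/∂y = -3.
∂L/∂y' = y'.
The Euler-Lagrange equation d/dx(∂L/∂y') − ∂L/∂y = 0 becomes:
    y'' + 3 = 0
General solution: y(x) = -(3/2) x^2 + A x + B, where A and B are arbitrary constants fixed by the endpoint conditions.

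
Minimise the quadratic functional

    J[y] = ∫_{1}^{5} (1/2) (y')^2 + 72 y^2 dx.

The Lagrangian is L = (1/2) (y')^2 + 72 y^2.
Compute ∂L/∂y = 144y, ∂L/∂y' = y'.
The Euler-Lagrange equation d/dx(∂L/∂y') − ∂L/∂y = 0 reduces to
    y'' − 144 y = 0.
Its general solution is
    y(x) = A e^(12x) + B e^(−12x),
with A, B fixed by the endpoint conditions.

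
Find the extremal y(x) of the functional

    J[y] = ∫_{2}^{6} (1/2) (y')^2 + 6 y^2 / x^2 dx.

The Lagrangian is L = (1/2) (y')^2 + 6 y^2 / x^2.
Compute ∂L/∂y = 12y/x^2, ∂L/∂y' = y'.
The Euler-Lagrange equation d/dx(∂L/∂y') − ∂L/∂y = 0 reduces to
    y'' − 12/x^2 · y = 0  (x > 0).
Its general solution is
    y(x) = A x^4 + B x^(-3),
with A, B fixed by the endpoint conditions.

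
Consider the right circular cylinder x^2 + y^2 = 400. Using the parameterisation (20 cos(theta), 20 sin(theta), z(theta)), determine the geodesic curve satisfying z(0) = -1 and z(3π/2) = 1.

Parameterise the cylinder of radius R = 20 as
    r(θ) = (20 cos θ, 20 sin θ, z(θ)).
The arc-length element is
    ds = sqrt(400 + (dz/dθ)^2) dθ,
so the Lagrangian is L = sqrt(400 + z'^2).
L depends on z' only, not on z or θ, so ∂L/∂z = 0 and
    ∂L/∂z' = z' / sqrt(400 + z'^2).
The Euler-Lagrange equation gives
    d/dθ( z' / sqrt(400 + z'^2) ) = 0,
so z' is constant. Integrating once:
    z(θ) = a θ + b,
a helix on the cylinder (a straight line when the cylinder is unrolled). The constants a, b are determined by the endpoint conditions.
With endpoint conditions z(0) = -1 and z(3π/2) = 1: from z(0) = b we get b = -1, and a·3π/2 + -1 = 1 gives a = 4/(3π), so
    z(θ) = (4/(3π)) θ − 1.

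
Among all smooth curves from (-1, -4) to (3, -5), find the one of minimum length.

Arc-length functional: J[y] = ∫ sqrt(1 + (y')^2) dx.
Lagrangian L = sqrt(1 + (y')^2) has no explicit y dependence, so ∂L/∂y = 0 and the Euler-Lagrange equation gives
    d/dx( y' / sqrt(1 + (y')^2) ) = 0  ⇒  y' / sqrt(1 + (y')^2) = const.
Hence y' is constant, so y(x) is affine.
Fitting the endpoints (-1, -4) and (3, -5):
    slope m = ((-5) − (-4)) / (3 − (-1)) = -1/4,
    intercept c = (-4) − m·(-1) = -17/4.
Extremal: y(x) = (-1/4) x - 17/4.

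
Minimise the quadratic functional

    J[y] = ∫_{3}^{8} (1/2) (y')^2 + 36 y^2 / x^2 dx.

The Lagrangian is L = (1/2) (y')^2 + 36 y^2 / x^2.
Compute ∂L/∂y = 72y/x^2, ∂L/∂y' = y'.
The Euler-Lagrange equation d/dx(∂L/∂y') − ∂L/∂y = 0 reduces to
    y'' − 72/x^2 · y = 0  (x > 0).
Its general solution is
    y(x) = A x^9 + B x^(-8),
with A, B fixed by the endpoint conditions.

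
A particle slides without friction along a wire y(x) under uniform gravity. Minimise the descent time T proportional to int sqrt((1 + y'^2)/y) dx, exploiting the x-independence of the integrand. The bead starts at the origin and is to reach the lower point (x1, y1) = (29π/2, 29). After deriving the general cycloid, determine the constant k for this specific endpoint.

The Lagrangian L = sqrt((1 + y'^2) / y) has no explicit x dependence, so the Beltrami identity applies:
    L − y' ∂L/∂y' = C.
Compute ∂L/∂y' = y' / sqrt(y (1 + y'^2)).
Substitute:
    sqrt((1 + y'^2)/y) − y'·y' / sqrt(y (1 + y'^2))
    = (1 + y'^2) / sqrt(y (1 + y'^2)) − y'^2 / sqrt(y (1 + y'^2))
    = 1 / sqrt(y (1 + y'^2)) = C.
Squaring and rearranging gives the first integral
    y (1 + y'^2) = 1/C^2 =: k   (constant).
Solving this first-order ODE by the substitution
    y = (k/2)(1 − cos θ)
yields the cycloid parameterisation
    x(θ) = (k/2)(θ − sin θ),   y(θ) = (k/2)(1 − cos θ).
The constant k is fixed by the endpoint condition.
Now fit the given lower endpoint (x1, y1) = (29π/2, 29). At the bottom of the first arch (θ = π), the parametric equations give
    y(π) = (k/2)(1 − cos π) = k,
    x(π) = (k/2)(π − sin π) = kπ/2.
Matching y(π) = 29 gives k = 29, consistent with x(π) = 29π/2. Therefore the specific cycloid is
    x(θ) = (29/2)(θ − sin θ),   y(θ) = (29/2)(1 − cos θ).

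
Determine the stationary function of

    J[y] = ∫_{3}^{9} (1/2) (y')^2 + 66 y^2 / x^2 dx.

The Lagrangian is L = (1/2) (y')^2 + 66 y^2 / x^2.
Compute ∂L/∂y = 132y/x^2, ∂L/∂y' = y'.
The Euler-Lagrange equation d/dx(∂L/∂y') − ∂L/∂y = 0 reduces to
    y'' − 132/x^2 · y = 0  (x > 0).
Its general solution is
    y(x) = A x^12 + B x^(-11),
with A, B fixed by the endpoint conditions.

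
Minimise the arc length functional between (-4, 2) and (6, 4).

Arc-length functional: J[y] = ∫ sqrt(1 + (y')^2) dx.
Lagrangian L = sqrt(1 + (y')^2) has no explicit y dependence, so ∂L/∂y = 0 and the Euler-Lagrange equation gives
    d/dx( y' / sqrt(1 + (y')^2) ) = 0  ⇒  y' / sqrt(1 + (y')^2) = const.
Hence y' is constant, so y(x) is affine.
Fitting the endpoints (-4, 2) and (6, 4):
    slope m = (4 − 2) / (6 − (-4)) = 1/5,
    intercept c = 2 − m·(-4) = 14/5.
Extremal: y(x) = (1/5) x + 14/5.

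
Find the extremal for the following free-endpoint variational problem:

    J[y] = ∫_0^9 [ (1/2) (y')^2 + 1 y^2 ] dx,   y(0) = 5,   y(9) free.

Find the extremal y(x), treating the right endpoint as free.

The Lagrangian L = (1/2) (y')^2 + 1 y^2 gives
    ∂L/∂y = 2 y,   ∂L/∂y' = y'.
Euler-Lagrange: y'' − 2 y = 0.
With k = sqrt(2), the general solution is
    y(x) = A cosh(sqrt(2) x) + B sinh(sqrt(2) x).
Fixed left endpoint y(0) = 5 ⇒ A = 5.
The right endpoint x = 9 is free, so the natural (transversality) condition is ∂L/∂y' |_{x=9} = 0, i.e. y'(9) = 0.
Compute y'(x) = A k sinh(k x) + B k cosh(k x), so
    y'(9) = A k sinh(k·9) + B k cosh(k·9) = 0
    ⇒ B = −A tanh(k·9) = − 5 tanh(sqrt(2)·9).
Therefore the extremal is
    y(x) = 5 cosh(sqrt(2) x) − 5 tanh(sqrt(2)·9) sinh(sqrt(2) x).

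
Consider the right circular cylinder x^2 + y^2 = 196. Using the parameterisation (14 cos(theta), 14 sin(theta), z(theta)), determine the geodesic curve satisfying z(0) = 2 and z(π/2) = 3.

Parameterise the cylinder of radius R = 14 as
    r(θ) = (14 cos θ, 14 sin θ, z(θ)).
The arc-length element is
    ds = sqrt(196 + (dz/dθ)^2) dθ,
so the Lagrangian is L = sqrt(196 + z'^2).
L depends on z' only, not on z or θ, so ∂L/∂z = 0 and
    ∂L/∂z' = z' / sqrt(196 + z'^2).
The Euler-Lagrange equation gives
    d/dθ( z' / sqrt(196 + z'^2) ) = 0,
so z' is constant. Integrating once:
    z(θ) = a θ + b,
a helix on the cylinder (a straight line when the cylinder is unrolled). The constants a, b are determined by the endpoint conditions.
With endpoint conditions z(0) = 2 and z(π/2) = 3: from z(0) = b we get b = 2, and a·π/2 + 2 = 3 gives a = 2/π, so
    z(θ) = (2/π) θ + 2.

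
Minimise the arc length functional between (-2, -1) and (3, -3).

Arc-length functional: J[y] = ∫ sqrt(1 + (y')^2) dx.
Lagrangian L = sqrt(1 + (y')^2) has no explicit y dependence, so ∂L/∂y = 0 and the Euler-Lagrange equation gives
    d/dx( y' / sqrt(1 + (y')^2) ) = 0  ⇒  y' / sqrt(1 + (y')^2) = const.
Hence y' is constant, so y(x) is affine.
Fitting the endpoints (-2, -1) and (3, -3):
    slope m = ((-3) − (-1)) / (3 − (-2)) = -2/5,
    intercept c = (-1) − m·(-2) = -9/5.
Extremal: y(x) = (-2/5) x - 9/5.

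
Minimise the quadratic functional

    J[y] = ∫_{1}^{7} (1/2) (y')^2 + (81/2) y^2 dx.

The Lagrangian is L = (1/2) (y')^2 + (81/2) y^2.
Compute ∂L/∂y = 81y, ∂L/∂y' = y'.
The Euler-Lagrange equation d/dx(∂L/∂y') − ∂L/∂y = 0 reduces to
    y'' − 81 y = 0.
Its general solution is
    y(x) = A e^(9x) + B e^(−9x),
with A, B fixed by the endpoint conditions.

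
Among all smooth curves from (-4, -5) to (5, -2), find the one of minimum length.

Arc-length functional: J[y] = ∫ sqrt(1 + (y')^2) dx.
Lagrangian L = sqrt(1 + (y')^2) has no explicit y dependence, so ∂L/∂y = 0 and the Euler-Lagrange equation gives
    d/dx( y' / sqrt(1 + (y')^2) ) = 0  ⇒  y' / sqrt(1 + (y')^2) = const.
Hence y' is constant, so y(x) is affine.
Fitting the endpoints (-4, -5) and (5, -2):
    slope m = ((-2) − (-5)) / (5 − (-4)) = 1/3,
    intercept c = (-5) − m·(-4) = -11/3.
Extremal: y(x) = (1/3) x - 11/3.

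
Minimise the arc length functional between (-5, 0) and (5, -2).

Arc-length functional: J[y] = ∫ sqrt(1 + (y')^2) dx.
Lagrangian L = sqrt(1 + (y')^2) has no explicit y dependence, so ∂L/∂y = 0 and the Euler-Lagrange equation gives
    d/dx( y' / sqrt(1 + (y')^2) ) = 0  ⇒  y' / sqrt(1 + (y')^2) = const.
Hence y' is constant, so y(x) is affine.
Fitting the endpoints (-5, 0) and (5, -2):
    slope m = ((-2) − 0) / (5 − (-5)) = -1/5,
    intercept c = 0 − m·(-5) = -1.
Extremal: y(x) = (-1/5) x - 1.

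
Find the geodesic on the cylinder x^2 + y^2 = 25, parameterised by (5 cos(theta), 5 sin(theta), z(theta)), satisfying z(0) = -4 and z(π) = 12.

Parameterise the cylinder of radius R = 5 as
    r(θ) = (5 cos θ, 5 sin θ, z(θ)).
The arc-length element is
    ds = sqrt(25 + (dz/dθ)^2) dθ,
so the Lagrangian is L = sqrt(25 + z'^2).
L depends on z' only, not on z or θ, so ∂L/∂z = 0 and
    ∂L/∂z' = z' / sqrt(25 + z'^2).
The Euler-Lagrange equation gives
    d/dθ( z' / sqrt(25 + z'^2) ) = 0,
so z' is constant. Integrating once:
    z(θ) = a θ + b,
a helix on the cylinder (a straight line when the cylinder is unrolled). The constants a, b are determined by the endpoint conditions.
With endpoint conditions z(0) = -4 and z(π) = 12: from z(0) = b we get b = -4, and a·π + -4 = 12 gives a = 16/π, so
    z(θ) = (16/π) θ − 4.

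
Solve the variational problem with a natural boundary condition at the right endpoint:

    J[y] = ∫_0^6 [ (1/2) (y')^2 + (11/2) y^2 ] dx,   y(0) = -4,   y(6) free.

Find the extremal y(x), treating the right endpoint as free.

The Lagrangian L = (1/2) (y')^2 + (11/2) y^2 gives
    ∂L/∂y = 11 y,   ∂L/∂y' = y'.
Euler-Lagrange: y'' − 11 y = 0.
With k = sqrt(11), the general solution is
    y(x) = A cosh(sqrt(11) x) + B sinh(sqrt(11) x).
Fixed left endpoint y(0) = -4 ⇒ A = -4.
The right endpoint x = 6 is free, so the natural (transversality) condition is ∂L/∂y' |_{x=6} = 0, i.e. y'(6) = 0.
Compute y'(x) = A k sinh(k x) + B k cosh(k x), so
    y'(6) = A k sinh(k·6) + B k cosh(k·6) = 0
    ⇒ B = −A tanh(k·6) = 4 tanh(sqrt(11)·6).
Therefore the extremal is
    y(x) = −4 cosh(sqrt(11) x) + 4 tanh(sqrt(11)·6) sinh(sqrt(11) x).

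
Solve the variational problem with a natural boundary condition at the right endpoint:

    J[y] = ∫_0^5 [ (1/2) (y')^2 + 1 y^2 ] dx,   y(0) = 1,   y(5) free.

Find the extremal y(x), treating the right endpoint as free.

The Lagrangian L = (1/2) (y')^2 + 1 y^2 gives
    ∂L/∂y = 2 y,   ∂L/∂y' = y'.
Euler-Lagrange: y'' − 2 y = 0.
With k = sqrt(2), the general solution is
    y(x) = A cosh(sqrt(2) x) + B sinh(sqrt(2) x).
Fixed left endpoint y(0) = 1 ⇒ A = 1.
The right endpoint x = 5 is free, so the natural (transversality) condition is ∂L/∂y' |_{x=5} = 0, i.e. y'(5) = 0.
Compute y'(x) = A k sinh(k x) + B k cosh(k x), so
    y'(5) = A k sinh(k·5) + B k cosh(k·5) = 0
    ⇒ B = −A tanh(k·5) = − tanh(sqrt(2)·5).
Therefore the extremal is
    y(x) = cosh(sqrt(2) x) − tanh(sqrt(2)·5) sinh(sqrt(2) x).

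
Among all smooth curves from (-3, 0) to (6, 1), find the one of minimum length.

Arc-length functional: J[y] = ∫ sqrt(1 + (y')^2) dx.
Lagrangian L = sqrt(1 + (y')^2) has no explicit y dependence, so ∂L/∂y = 0 and the Euler-Lagrange equation gives
    d/dx( y' / sqrt(1 + (y')^2) ) = 0  ⇒  y' / sqrt(1 + (y')^2) = const.
Hence y' is constant, so y(x) is affine.
Fitting the endpoints (-3, 0) and (6, 1):
    slope m = (1 − 0) / (6 − (-3)) = 1/9,
    intercept c = 0 − m·(-3) = 1/3.
Extremal: y(x) = (1/9) x + 1/3.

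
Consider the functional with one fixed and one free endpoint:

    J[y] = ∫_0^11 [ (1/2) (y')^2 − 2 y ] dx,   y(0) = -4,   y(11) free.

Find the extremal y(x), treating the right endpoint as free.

The Lagrangian L = (1/2) (y')^2 − 2 y gives
    ∂L/∂y = −2,   ∂L/∂y' = y'.
Euler-Lagrange: d/dx(y') − (−2) = 0, i.e. y'' + 2 = 0, so
    y(x) = −(2/2) x^2 + C1 x + C2.
Fixed left endpoint y(0) = -4 ⇒ C2 = -4.
The right endpoint x = 11 is free, so the natural (transversality) condition is ∂L/∂y' |_{x=11} = 0, i.e. y'(11) = 0.
Compute y'(x) = −2 x + C1, so y'(11) = −22 + C1 = 0 ⇒ C1 = 22.
Therefore the extremal is
    y(x) = −x^2 + 22 x − 4.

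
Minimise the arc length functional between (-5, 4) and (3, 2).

Arc-length functional: J[y] = ∫ sqrt(1 + (y')^2) dx.
Lagrangian L = sqrt(1 + (y')^2) has no explicit y dependence, so ∂L/∂y = 0 and the Euler-Lagrange equation gives
    d/dx( y' / sqrt(1 + (y')^2) ) = 0  ⇒  y' / sqrt(1 + (y')^2) = const.
Hence y' is constant, so y(x) is affine.
Fitting the endpoints (-5, 4) and (3, 2):
    slope m = (2 − 4) / (3 − (-5)) = -1/4,
    intercept c = 4 − m·(-5) = 11/4.
Extremal: y(x) = (-1/4) x + 11/4.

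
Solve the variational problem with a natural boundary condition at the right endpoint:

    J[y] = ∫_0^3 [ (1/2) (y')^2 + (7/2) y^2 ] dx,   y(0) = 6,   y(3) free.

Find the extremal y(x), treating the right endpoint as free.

The Lagrangian L = (1/2) (y')^2 + (7/2) y^2 gives
    ∂L/∂y = 7 y,   ∂L/∂y' = y'.
Euler-Lagrange: y'' − 7 y = 0.
With k = sqrt(7), the general solution is
    y(x) = A cosh(sqrt(7) x) + B sinh(sqrt(7) x).
Fixed left endpoint y(0) = 6 ⇒ A = 6.
The right endpoint x = 3 is free, so the natural (transversality) condition is ∂L/∂y' |_{x=3} = 0, i.e. y'(3) = 0.
Compute y'(x) = A k sinh(k x) + B k cosh(k x), so
    y'(3) = A k sinh(k·3) + B k cosh(k·3) = 0
    ⇒ B = −A tanh(k·3) = − 6 tanh(sqrt(7)·3).
Therefore the extremal is
    y(x) = 6 cosh(sqrt(7) x) − 6 tanh(sqrt(7)·3) sinh(sqrt(7) x).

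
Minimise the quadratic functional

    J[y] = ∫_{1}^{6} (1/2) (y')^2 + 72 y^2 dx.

The Lagrangian is L = (1/2) (y')^2 + 72 y^2.
Compute ∂L/∂y = 144y, ∂L/∂y' = y'.
The Euler-Lagrange equation d/dx(∂L/∂y') − ∂L/∂y = 0 reduces to
    y'' − 144 y = 0.
Its general solution is
    y(x) = A e^(12x) + B e^(−12x),
with A, B fixed by the endpoint conditions.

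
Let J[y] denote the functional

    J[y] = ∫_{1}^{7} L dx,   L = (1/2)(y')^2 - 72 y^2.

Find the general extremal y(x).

The Lagrangian is L = (1/2)(y')^2 - 72 y^2.
∂L/∂y = -144y.
∂L/∂y' = y'.
The Euler-Lagrange equation d/dx(∂L/∂y') − ∂L/∂y = 0 becomes:
    y'' + 144 y = 0
General solution: y(x) = A sin(12x) + B cos(12x), where A and B are arbitrary constants fixed by the endpoint conditions.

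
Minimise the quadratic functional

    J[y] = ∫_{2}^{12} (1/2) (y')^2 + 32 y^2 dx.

The Lagrangian is L = (1/2) (y')^2 + 32 y^2.
Compute ∂L/∂y = 64y, ∂L/∂y' = y'.
The Euler-Lagrange equation d/dx(∂L/∂y') − ∂L/∂y = 0 reduces to
    y'' − 64 y = 0.
Its general solution is
    y(x) = A e^(8x) + B e^(−8x),
with A, B fixed by the endpoint conditions.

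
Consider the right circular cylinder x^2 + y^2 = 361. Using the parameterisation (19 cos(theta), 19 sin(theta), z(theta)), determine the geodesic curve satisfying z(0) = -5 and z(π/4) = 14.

Parameterise the cylinder of radius R = 19 as
    r(θ) = (19 cos θ, 19 sin θ, z(θ)).
The arc-length element is
    ds = sqrt(361 + (dz/dθ)^2) dθ,
so the Lagrangian is L = sqrt(361 + z'^2).
L depends on z' only, not on z or θ, so ∂L/∂z = 0 and
    ∂L/∂z' = z' / sqrt(361 + z'^2).
The Euler-Lagrange equation gives
    d/dθ( z' / sqrt(361 + z'^2) ) = 0,
so z' is constant. Integrating once:
    z(θ) = a θ + b,
a helix on the cylinder (a straight line when the cylinder is unrolled). The constants a, b are determined by the endpoint conditions.
With endpoint conditions z(0) = -5 and z(π/4) = 14: from z(0) = b we get b = -5, and a·π/4 + -5 = 14 gives a = 76/π, so
    z(θ) = (76/π) θ − 5.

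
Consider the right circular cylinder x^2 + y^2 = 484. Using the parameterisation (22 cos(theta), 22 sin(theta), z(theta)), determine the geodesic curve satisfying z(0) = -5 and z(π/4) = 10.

Parameterise the cylinder of radius R = 22 as
    r(θ) = (22 cos θ, 22 sin θ, z(θ)).
The arc-length element is
    ds = sqrt(484 + (dz/dθ)^2) dθ,
so the Lagrangian is L = sqrt(484 + z'^2).
L depends on z' only, not on z or θ, so ∂L/∂z = 0 and
    ∂L/∂z' = z' / sqrt(484 + z'^2).
The Euler-Lagrange equation gives
    d/dθ( z' / sqrt(484 + z'^2) ) = 0,
so z' is constant. Integrating once:
    z(θ) = a θ + b,
a helix on the cylinder (a straight line when the cylinder is unrolled). The constants a, b are determined by the endpoint conditions.
With endpoint conditions z(0) = -5 and z(π/4) = 10: from z(0) = b we get b = -5, and a·π/4 + -5 = 10 gives a = 60/π, so
    z(θ) = (60/π) θ − 5.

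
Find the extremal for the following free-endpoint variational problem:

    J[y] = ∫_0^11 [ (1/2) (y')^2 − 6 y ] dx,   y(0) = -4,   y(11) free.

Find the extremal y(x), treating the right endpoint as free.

The Lagrangian L = (1/2) (y')^2 − 6 y gives
    ∂L/∂y = −6,   ∂L/∂y' = y'.
Euler-Lagrange: d/dx(y') − (−6) = 0, i.e. y'' + 6 = 0, so
    y(x) = −(6/2) x^2 + C1 x + C2.
Fixed left endpoint y(0) = -4 ⇒ C2 = -4.
The right endpoint x = 11 is free, so the natural (transversality) condition is ∂L/∂y' |_{x=11} = 0, i.e. y'(11) = 0.
Compute y'(x) = −6 x + C1, so y'(11) = −66 + C1 = 0 ⇒ C1 = 66.
Therefore the extremal is
    y(x) = −3 x^2 + 66 x − 4.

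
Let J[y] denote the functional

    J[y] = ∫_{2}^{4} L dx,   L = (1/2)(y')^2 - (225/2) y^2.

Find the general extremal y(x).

The Lagrangian is L = (1/2)(y')^2 - (225/2) y^2.
∂L/∂y = -225y.
∂L/∂y' = y'.
The Euler-Lagrange equation d/dx(∂L/∂y') − ∂L/∂y = 0 becomes:
    y'' + 225 y = 0
General solution: y(x) = A sin(15x) + B cos(15x), where A and B are arbitrary constants fixed by the endpoint conditions.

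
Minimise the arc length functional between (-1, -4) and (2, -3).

Arc-length functional: J[y] = ∫ sqrt(1 + (y')^2) dx.
Lagrangian L = sqrt(1 + (y')^2) has no explicit y dependence, so ∂L/∂y = 0 and the Euler-Lagrange equation gives
    d/dx( y' / sqrt(1 + (y')^2) ) = 0  ⇒  y' / sqrt(1 + (y')^2) = const.
Hence y' is constant, so y(x) is affine.
Fitting the endpoints (-1, -4) and (2, -3):
    slope m = ((-3) − (-4)) / (2 − (-1)) = 1/3,
    intercept c = (-4) − m·(-1) = -11/3.
Extremal: y(x) = (1/3) x - 11/3.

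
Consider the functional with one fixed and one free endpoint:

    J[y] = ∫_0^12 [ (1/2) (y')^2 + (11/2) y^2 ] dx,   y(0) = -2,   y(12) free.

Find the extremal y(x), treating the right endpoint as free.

The Lagrangian L = (1/2) (y')^2 + (11/2) y^2 gives
    ∂L/∂y = 11 y,   ∂L/∂y' = y'.
Euler-Lagrange: y'' − 11 y = 0.
With k = sqrt(11), the general solution is
    y(x) = A cosh(sqrt(11) x) + B sinh(sqrt(11) x).
Fixed left endpoint y(0) = -2 ⇒ A = -2.
The right endpoint x = 12 is free, so the natural (transversality) condition is ∂L/∂y' |_{x=12} = 0, i.e. y'(12) = 0.
Compute y'(x) = A k sinh(k x) + B k cosh(k x), so
    y'(12) = A k sinh(k·12) + B k cosh(k·12) = 0
    ⇒ B = −A tanh(k·12) = 2 tanh(sqrt(11)·12).
Therefore the extremal is
    y(x) = −2 cosh(sqrt(11) x) + 2 tanh(sqrt(11)·12) sinh(sqrt(11) x).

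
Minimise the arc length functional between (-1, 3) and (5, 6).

Arc-length functional: J[y] = ∫ sqrt(1 + (y')^2) dx.
Lagrangian L = sqrt(1 + (y')^2) has no explicit y dependence, so ∂L/∂y = 0 and the Euler-Lagrange equation gives
    d/dx( y' / sqrt(1 + (y')^2) ) = 0  ⇒  y' / sqrt(1 + (y')^2) = const.
Hence y' is constant, so y(x) is affine.
Fitting the endpoints (-1, 3) and (5, 6):
    slope m = (6 − 3) / (5 − (-1)) = 1/2,
    intercept c = 3 − m·(-1) = 7/2.
Extremal: y(x) = (1/2) x + 7/2.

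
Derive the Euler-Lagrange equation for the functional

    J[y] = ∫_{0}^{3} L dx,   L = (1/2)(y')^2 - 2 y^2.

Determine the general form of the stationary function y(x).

The Lagrangian is L = (1/2)(y')^2 - 2 y^2.
∂L/∂y = -4y.
∂L/∂y' = y'.
The Euler-Lagrange equation d/dx(∂L/∂y') − ∂L/∂y = 0 becomes:
    y'' + 4 y = 0
General solution: y(x) = A sin(2x) + B cos(2x), where A and B are arbitrary constants fixed by the endpoint conditions.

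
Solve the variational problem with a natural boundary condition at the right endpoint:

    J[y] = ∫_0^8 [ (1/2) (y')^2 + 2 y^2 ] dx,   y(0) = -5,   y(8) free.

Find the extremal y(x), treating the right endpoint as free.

The Lagrangian L = (1/2) (y')^2 + 2 y^2 gives
    ∂L/∂y = 4 y,   ∂L/∂y' = y'.
Euler-Lagrange: y'' − 4 y = 0.
With k = 2, the general solution is
    y(x) = A cosh(2 x) + B sinh(2 x).
Fixed left endpoint y(0) = -5 ⇒ A = -5.
The right endpoint x = 8 is free, so the natural (transversality) condition is ∂L/∂y' |_{x=8} = 0, i.e. y'(8) = 0.
Compute y'(x) = A k sinh(k x) + B k cosh(k x), so
    y'(8) = A k sinh(k·8) + B k cosh(k·8) = 0
    ⇒ B = −A tanh(k·8) = 5 tanh(2·8).
Therefore the extremal is
    y(x) = −5 cosh(2 x) + 5 tanh(2·8) sinh(2 x).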